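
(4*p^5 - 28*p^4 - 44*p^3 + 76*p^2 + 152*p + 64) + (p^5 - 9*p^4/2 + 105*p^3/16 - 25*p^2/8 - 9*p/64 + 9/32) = 5*p^5 - 65*p^4/2 - 599*p^3/16 + 583*p^2/8 + 9719*p/64 + 2057/32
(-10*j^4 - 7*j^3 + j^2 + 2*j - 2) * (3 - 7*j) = 70*j^5 + 19*j^4 - 28*j^3 - 11*j^2 + 20*j - 6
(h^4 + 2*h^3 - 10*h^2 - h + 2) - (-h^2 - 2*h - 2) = h^4 + 2*h^3 - 9*h^2 + h + 4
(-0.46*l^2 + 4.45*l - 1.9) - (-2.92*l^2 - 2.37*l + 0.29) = 2.46*l^2 + 6.82*l - 2.19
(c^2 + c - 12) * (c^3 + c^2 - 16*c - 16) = c^5 + 2*c^4 - 27*c^3 - 44*c^2 + 176*c + 192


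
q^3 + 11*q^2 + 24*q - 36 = (q - 1)*(q + 6)^2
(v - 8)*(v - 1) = v^2 - 9*v + 8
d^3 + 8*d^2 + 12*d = d*(d + 2)*(d + 6)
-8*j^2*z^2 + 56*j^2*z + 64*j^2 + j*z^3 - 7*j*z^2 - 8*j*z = (-8*j + z)*(z - 8)*(j*z + j)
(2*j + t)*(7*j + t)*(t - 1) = 14*j^2*t - 14*j^2 + 9*j*t^2 - 9*j*t + t^3 - t^2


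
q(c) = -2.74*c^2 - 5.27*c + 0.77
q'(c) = -5.48*c - 5.27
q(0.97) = -6.92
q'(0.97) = -10.59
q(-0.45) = 2.59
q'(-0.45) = -2.80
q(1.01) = -7.35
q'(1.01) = -10.80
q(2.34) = -26.56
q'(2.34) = -18.09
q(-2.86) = -6.57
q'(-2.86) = 10.40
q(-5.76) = -59.78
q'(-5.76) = 26.29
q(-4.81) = -37.27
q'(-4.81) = 21.09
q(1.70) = -16.11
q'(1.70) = -14.59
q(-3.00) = -8.08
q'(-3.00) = 11.17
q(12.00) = -457.03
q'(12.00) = -71.03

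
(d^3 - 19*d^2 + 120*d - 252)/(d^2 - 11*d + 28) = (d^2 - 12*d + 36)/(d - 4)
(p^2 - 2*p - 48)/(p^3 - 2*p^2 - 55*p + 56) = (p + 6)/(p^2 + 6*p - 7)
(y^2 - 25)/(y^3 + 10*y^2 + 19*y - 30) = (y - 5)/(y^2 + 5*y - 6)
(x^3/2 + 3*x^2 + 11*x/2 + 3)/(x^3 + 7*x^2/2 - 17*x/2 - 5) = (x^3 + 6*x^2 + 11*x + 6)/(2*x^3 + 7*x^2 - 17*x - 10)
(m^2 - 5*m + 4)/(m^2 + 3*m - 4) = (m - 4)/(m + 4)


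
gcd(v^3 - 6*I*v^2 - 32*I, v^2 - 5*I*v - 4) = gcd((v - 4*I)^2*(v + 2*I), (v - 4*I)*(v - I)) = v - 4*I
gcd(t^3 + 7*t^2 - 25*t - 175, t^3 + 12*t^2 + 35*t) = t^2 + 12*t + 35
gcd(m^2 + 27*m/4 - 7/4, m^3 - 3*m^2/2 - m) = 1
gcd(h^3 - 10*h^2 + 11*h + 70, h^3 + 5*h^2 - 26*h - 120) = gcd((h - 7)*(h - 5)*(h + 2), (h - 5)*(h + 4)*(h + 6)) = h - 5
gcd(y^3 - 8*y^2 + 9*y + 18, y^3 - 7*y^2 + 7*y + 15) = y^2 - 2*y - 3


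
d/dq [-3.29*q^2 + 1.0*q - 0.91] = 1.0 - 6.58*q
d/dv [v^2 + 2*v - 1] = 2*v + 2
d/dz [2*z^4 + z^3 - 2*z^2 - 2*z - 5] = 8*z^3 + 3*z^2 - 4*z - 2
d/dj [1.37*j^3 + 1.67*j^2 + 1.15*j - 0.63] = 4.11*j^2 + 3.34*j + 1.15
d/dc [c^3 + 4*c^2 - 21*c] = 3*c^2 + 8*c - 21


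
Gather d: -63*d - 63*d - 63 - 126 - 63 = -126*d - 252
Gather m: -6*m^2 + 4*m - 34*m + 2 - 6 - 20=-6*m^2 - 30*m - 24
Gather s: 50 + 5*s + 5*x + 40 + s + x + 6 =6*s + 6*x + 96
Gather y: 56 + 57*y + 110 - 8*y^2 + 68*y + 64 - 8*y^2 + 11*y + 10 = -16*y^2 + 136*y + 240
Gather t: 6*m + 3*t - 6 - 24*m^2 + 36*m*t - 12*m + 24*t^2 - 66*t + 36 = -24*m^2 - 6*m + 24*t^2 + t*(36*m - 63) + 30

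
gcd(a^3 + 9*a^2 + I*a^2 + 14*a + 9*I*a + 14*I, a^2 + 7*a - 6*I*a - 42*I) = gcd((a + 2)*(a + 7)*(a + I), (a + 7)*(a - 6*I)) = a + 7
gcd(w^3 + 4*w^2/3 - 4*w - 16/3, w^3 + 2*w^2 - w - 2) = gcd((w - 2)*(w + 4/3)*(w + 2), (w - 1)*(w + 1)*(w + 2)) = w + 2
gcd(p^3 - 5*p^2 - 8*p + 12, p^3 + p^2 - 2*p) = p^2 + p - 2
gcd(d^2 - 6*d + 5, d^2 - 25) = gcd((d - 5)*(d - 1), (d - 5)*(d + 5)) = d - 5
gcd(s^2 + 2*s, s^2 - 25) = 1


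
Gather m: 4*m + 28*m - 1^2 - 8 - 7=32*m - 16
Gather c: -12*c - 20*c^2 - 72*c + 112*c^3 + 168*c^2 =112*c^3 + 148*c^2 - 84*c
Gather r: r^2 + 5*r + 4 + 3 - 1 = r^2 + 5*r + 6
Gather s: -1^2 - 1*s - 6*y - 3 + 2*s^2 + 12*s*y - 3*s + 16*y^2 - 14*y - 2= 2*s^2 + s*(12*y - 4) + 16*y^2 - 20*y - 6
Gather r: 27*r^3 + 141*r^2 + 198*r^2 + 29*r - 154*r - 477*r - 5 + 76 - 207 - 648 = 27*r^3 + 339*r^2 - 602*r - 784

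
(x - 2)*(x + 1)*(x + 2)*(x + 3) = x^4 + 4*x^3 - x^2 - 16*x - 12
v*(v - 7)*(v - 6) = v^3 - 13*v^2 + 42*v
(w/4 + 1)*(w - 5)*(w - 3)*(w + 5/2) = w^4/4 - 3*w^3/8 - 27*w^2/4 + 35*w/8 + 75/2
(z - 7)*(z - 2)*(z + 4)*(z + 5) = z^4 - 47*z^2 - 54*z + 280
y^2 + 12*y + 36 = (y + 6)^2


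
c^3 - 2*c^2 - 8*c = c*(c - 4)*(c + 2)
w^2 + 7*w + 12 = (w + 3)*(w + 4)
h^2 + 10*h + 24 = (h + 4)*(h + 6)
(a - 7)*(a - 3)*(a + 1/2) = a^3 - 19*a^2/2 + 16*a + 21/2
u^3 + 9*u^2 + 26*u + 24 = (u + 2)*(u + 3)*(u + 4)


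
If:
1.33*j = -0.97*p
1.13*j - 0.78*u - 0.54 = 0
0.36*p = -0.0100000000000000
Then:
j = 0.02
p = -0.03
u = -0.66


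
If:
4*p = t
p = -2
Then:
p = -2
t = -8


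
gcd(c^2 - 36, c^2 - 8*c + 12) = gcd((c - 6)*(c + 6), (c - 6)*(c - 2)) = c - 6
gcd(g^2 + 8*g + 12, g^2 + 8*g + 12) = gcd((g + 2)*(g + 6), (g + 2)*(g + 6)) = g^2 + 8*g + 12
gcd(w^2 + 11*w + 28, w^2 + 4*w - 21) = w + 7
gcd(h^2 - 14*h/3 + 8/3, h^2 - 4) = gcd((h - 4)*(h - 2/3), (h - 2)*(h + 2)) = 1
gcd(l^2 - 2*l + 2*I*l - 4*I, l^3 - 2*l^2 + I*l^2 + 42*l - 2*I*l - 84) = l - 2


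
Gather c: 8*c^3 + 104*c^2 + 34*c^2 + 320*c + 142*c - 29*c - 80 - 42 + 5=8*c^3 + 138*c^2 + 433*c - 117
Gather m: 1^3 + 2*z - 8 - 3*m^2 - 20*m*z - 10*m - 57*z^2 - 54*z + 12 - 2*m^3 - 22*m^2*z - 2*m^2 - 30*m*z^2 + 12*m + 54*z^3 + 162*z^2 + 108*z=-2*m^3 + m^2*(-22*z - 5) + m*(-30*z^2 - 20*z + 2) + 54*z^3 + 105*z^2 + 56*z + 5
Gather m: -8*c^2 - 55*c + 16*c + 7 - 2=-8*c^2 - 39*c + 5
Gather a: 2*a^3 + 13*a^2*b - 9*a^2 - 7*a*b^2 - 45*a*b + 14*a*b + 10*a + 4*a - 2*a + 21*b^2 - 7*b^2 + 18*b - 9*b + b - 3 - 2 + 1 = 2*a^3 + a^2*(13*b - 9) + a*(-7*b^2 - 31*b + 12) + 14*b^2 + 10*b - 4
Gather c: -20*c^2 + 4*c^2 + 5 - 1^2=4 - 16*c^2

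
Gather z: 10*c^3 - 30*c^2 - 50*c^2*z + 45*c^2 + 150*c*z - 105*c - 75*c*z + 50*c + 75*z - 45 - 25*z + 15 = 10*c^3 + 15*c^2 - 55*c + z*(-50*c^2 + 75*c + 50) - 30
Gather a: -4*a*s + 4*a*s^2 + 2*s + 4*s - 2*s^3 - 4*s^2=a*(4*s^2 - 4*s) - 2*s^3 - 4*s^2 + 6*s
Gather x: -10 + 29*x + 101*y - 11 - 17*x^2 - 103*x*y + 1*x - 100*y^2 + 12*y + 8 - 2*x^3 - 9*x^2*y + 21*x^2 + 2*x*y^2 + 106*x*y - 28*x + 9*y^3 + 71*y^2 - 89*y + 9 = -2*x^3 + x^2*(4 - 9*y) + x*(2*y^2 + 3*y + 2) + 9*y^3 - 29*y^2 + 24*y - 4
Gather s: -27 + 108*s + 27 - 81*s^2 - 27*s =-81*s^2 + 81*s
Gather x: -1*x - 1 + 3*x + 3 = 2*x + 2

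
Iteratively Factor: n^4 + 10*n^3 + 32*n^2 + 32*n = (n + 4)*(n^3 + 6*n^2 + 8*n) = n*(n + 4)*(n^2 + 6*n + 8) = n*(n + 4)^2*(n + 2)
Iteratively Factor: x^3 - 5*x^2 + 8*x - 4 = (x - 2)*(x^2 - 3*x + 2) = (x - 2)^2*(x - 1)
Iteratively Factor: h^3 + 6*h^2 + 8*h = (h + 4)*(h^2 + 2*h) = (h + 2)*(h + 4)*(h)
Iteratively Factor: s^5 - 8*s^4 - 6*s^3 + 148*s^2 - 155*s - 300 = (s - 3)*(s^4 - 5*s^3 - 21*s^2 + 85*s + 100) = (s - 5)*(s - 3)*(s^3 - 21*s - 20) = (s - 5)*(s - 3)*(s + 4)*(s^2 - 4*s - 5) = (s - 5)*(s - 3)*(s + 1)*(s + 4)*(s - 5)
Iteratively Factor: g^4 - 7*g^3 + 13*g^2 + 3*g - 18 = (g + 1)*(g^3 - 8*g^2 + 21*g - 18) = (g - 3)*(g + 1)*(g^2 - 5*g + 6) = (g - 3)^2*(g + 1)*(g - 2)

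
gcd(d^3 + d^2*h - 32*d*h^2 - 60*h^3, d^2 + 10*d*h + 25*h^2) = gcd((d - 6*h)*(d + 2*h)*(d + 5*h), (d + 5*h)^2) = d + 5*h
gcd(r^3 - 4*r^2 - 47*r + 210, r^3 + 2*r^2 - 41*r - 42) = r^2 + r - 42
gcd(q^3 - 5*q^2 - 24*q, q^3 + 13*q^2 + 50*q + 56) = 1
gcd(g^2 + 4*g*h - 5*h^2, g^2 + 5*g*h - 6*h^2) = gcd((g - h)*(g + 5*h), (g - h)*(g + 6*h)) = g - h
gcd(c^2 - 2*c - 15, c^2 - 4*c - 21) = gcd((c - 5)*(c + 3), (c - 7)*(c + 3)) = c + 3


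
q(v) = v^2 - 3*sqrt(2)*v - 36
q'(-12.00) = -28.24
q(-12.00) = 158.91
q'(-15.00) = -34.24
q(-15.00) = 252.64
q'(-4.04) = -12.32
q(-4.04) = -2.54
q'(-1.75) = -7.74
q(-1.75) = -25.51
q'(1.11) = -2.02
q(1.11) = -39.48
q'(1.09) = -2.06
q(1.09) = -39.44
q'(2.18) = 0.12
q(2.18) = -40.50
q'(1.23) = -1.78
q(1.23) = -39.71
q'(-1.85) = -7.94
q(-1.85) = -24.73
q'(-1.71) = -7.66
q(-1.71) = -25.82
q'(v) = 2*v - 3*sqrt(2)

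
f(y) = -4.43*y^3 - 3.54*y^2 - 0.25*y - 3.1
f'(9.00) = -1140.46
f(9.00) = -3521.56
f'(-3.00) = -98.62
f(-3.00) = 85.40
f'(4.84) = -345.84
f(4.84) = -589.51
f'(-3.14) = -109.05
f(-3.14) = 99.93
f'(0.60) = -9.28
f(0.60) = -5.48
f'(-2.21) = -49.51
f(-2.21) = 27.98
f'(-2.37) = -58.12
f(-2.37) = 36.58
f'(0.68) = -11.21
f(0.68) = -6.30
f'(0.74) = -12.77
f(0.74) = -7.02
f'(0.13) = -1.40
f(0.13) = -3.20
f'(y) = -13.29*y^2 - 7.08*y - 0.25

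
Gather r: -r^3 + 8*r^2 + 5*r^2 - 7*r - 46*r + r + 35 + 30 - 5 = -r^3 + 13*r^2 - 52*r + 60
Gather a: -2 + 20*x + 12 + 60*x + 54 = 80*x + 64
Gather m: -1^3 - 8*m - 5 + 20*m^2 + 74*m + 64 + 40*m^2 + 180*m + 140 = 60*m^2 + 246*m + 198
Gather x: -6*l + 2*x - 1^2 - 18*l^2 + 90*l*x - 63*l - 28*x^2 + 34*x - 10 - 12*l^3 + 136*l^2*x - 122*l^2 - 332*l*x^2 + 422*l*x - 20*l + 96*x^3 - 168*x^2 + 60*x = -12*l^3 - 140*l^2 - 89*l + 96*x^3 + x^2*(-332*l - 196) + x*(136*l^2 + 512*l + 96) - 11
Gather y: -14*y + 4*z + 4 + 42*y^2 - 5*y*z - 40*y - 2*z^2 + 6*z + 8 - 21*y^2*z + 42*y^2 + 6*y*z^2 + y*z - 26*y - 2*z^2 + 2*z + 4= y^2*(84 - 21*z) + y*(6*z^2 - 4*z - 80) - 4*z^2 + 12*z + 16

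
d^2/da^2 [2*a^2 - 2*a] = 4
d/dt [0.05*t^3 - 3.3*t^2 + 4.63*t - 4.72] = 0.15*t^2 - 6.6*t + 4.63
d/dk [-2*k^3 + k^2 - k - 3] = -6*k^2 + 2*k - 1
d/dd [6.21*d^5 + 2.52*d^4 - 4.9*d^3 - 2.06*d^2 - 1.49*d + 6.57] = 31.05*d^4 + 10.08*d^3 - 14.7*d^2 - 4.12*d - 1.49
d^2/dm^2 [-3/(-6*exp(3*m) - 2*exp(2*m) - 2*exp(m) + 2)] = 3*(2*(9*exp(2*m) + 2*exp(m) + 1)^2*exp(m) - (27*exp(2*m) + 4*exp(m) + 1)*(3*exp(3*m) + exp(2*m) + exp(m) - 1))*exp(m)/(2*(3*exp(3*m) + exp(2*m) + exp(m) - 1)^3)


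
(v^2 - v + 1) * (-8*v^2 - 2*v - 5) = -8*v^4 + 6*v^3 - 11*v^2 + 3*v - 5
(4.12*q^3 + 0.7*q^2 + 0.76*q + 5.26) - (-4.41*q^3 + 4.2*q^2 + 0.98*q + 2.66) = 8.53*q^3 - 3.5*q^2 - 0.22*q + 2.6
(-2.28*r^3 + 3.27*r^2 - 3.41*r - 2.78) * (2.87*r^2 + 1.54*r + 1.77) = -6.5436*r^5 + 5.8737*r^4 - 8.7865*r^3 - 7.4421*r^2 - 10.3169*r - 4.9206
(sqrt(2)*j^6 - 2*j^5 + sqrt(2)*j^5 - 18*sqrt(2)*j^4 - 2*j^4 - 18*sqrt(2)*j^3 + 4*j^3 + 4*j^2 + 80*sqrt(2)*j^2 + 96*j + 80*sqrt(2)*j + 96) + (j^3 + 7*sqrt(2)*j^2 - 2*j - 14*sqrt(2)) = sqrt(2)*j^6 - 2*j^5 + sqrt(2)*j^5 - 18*sqrt(2)*j^4 - 2*j^4 - 18*sqrt(2)*j^3 + 5*j^3 + 4*j^2 + 87*sqrt(2)*j^2 + 94*j + 80*sqrt(2)*j - 14*sqrt(2) + 96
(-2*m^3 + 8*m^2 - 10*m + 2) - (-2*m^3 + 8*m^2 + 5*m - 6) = 8 - 15*m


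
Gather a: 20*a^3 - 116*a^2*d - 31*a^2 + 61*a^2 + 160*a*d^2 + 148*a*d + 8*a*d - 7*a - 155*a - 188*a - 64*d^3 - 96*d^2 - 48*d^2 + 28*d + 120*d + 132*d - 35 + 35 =20*a^3 + a^2*(30 - 116*d) + a*(160*d^2 + 156*d - 350) - 64*d^3 - 144*d^2 + 280*d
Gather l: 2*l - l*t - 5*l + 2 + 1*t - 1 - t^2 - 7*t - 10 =l*(-t - 3) - t^2 - 6*t - 9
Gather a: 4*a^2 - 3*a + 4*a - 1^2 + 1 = 4*a^2 + a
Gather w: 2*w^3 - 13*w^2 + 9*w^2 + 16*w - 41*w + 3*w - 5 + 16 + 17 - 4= 2*w^3 - 4*w^2 - 22*w + 24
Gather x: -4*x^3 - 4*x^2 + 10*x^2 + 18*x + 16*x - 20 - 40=-4*x^3 + 6*x^2 + 34*x - 60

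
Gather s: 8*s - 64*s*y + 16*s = s*(24 - 64*y)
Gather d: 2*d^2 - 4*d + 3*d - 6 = 2*d^2 - d - 6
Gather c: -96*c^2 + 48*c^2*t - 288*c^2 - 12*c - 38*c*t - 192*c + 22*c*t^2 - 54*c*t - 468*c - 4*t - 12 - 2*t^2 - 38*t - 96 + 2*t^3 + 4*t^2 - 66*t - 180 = c^2*(48*t - 384) + c*(22*t^2 - 92*t - 672) + 2*t^3 + 2*t^2 - 108*t - 288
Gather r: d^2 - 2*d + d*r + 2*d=d^2 + d*r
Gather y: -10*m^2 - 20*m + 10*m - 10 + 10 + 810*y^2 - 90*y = -10*m^2 - 10*m + 810*y^2 - 90*y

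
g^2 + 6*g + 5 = (g + 1)*(g + 5)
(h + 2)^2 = h^2 + 4*h + 4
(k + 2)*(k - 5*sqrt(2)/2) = k^2 - 5*sqrt(2)*k/2 + 2*k - 5*sqrt(2)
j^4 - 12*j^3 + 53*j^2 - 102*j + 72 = (j - 4)*(j - 3)^2*(j - 2)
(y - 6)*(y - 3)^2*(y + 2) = y^4 - 10*y^3 + 21*y^2 + 36*y - 108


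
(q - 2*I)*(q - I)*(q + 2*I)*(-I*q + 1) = -I*q^4 - 5*I*q^2 - 4*I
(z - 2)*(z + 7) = z^2 + 5*z - 14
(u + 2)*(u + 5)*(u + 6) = u^3 + 13*u^2 + 52*u + 60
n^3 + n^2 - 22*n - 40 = (n - 5)*(n + 2)*(n + 4)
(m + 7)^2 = m^2 + 14*m + 49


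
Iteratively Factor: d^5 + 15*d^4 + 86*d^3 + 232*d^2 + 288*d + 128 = (d + 4)*(d^4 + 11*d^3 + 42*d^2 + 64*d + 32) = (d + 1)*(d + 4)*(d^3 + 10*d^2 + 32*d + 32) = (d + 1)*(d + 2)*(d + 4)*(d^2 + 8*d + 16) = (d + 1)*(d + 2)*(d + 4)^2*(d + 4)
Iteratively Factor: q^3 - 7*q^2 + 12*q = (q)*(q^2 - 7*q + 12) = q*(q - 4)*(q - 3)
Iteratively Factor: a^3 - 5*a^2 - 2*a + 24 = (a - 4)*(a^2 - a - 6) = (a - 4)*(a - 3)*(a + 2)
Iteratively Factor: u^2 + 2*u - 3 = (u + 3)*(u - 1)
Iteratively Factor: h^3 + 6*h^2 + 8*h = (h)*(h^2 + 6*h + 8) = h*(h + 4)*(h + 2)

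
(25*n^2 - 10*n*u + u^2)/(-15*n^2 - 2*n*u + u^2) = (-5*n + u)/(3*n + u)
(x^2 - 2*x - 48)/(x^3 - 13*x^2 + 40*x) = (x + 6)/(x*(x - 5))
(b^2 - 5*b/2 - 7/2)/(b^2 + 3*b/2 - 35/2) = (b + 1)/(b + 5)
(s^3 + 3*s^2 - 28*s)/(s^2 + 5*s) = (s^2 + 3*s - 28)/(s + 5)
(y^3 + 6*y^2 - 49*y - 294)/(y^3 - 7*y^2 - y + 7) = (y^2 + 13*y + 42)/(y^2 - 1)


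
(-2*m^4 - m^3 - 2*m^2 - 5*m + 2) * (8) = -16*m^4 - 8*m^3 - 16*m^2 - 40*m + 16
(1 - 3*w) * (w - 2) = -3*w^2 + 7*w - 2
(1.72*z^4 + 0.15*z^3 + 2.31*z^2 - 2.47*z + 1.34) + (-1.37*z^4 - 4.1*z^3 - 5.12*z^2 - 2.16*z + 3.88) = 0.35*z^4 - 3.95*z^3 - 2.81*z^2 - 4.63*z + 5.22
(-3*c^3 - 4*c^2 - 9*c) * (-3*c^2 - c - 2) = 9*c^5 + 15*c^4 + 37*c^3 + 17*c^2 + 18*c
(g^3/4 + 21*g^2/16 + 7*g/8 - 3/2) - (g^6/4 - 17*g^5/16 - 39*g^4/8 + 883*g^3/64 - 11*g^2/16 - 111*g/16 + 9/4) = -g^6/4 + 17*g^5/16 + 39*g^4/8 - 867*g^3/64 + 2*g^2 + 125*g/16 - 15/4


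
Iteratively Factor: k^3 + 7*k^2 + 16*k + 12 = (k + 2)*(k^2 + 5*k + 6) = (k + 2)^2*(k + 3)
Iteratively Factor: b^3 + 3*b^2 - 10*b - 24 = (b - 3)*(b^2 + 6*b + 8) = (b - 3)*(b + 4)*(b + 2)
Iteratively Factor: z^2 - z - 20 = (z + 4)*(z - 5)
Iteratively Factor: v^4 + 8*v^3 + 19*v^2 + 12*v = (v + 1)*(v^3 + 7*v^2 + 12*v) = (v + 1)*(v + 4)*(v^2 + 3*v) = (v + 1)*(v + 3)*(v + 4)*(v)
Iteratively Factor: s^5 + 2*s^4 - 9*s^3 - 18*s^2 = (s - 3)*(s^4 + 5*s^3 + 6*s^2) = s*(s - 3)*(s^3 + 5*s^2 + 6*s) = s*(s - 3)*(s + 2)*(s^2 + 3*s) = s^2*(s - 3)*(s + 2)*(s + 3)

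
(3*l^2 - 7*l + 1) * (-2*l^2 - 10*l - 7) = -6*l^4 - 16*l^3 + 47*l^2 + 39*l - 7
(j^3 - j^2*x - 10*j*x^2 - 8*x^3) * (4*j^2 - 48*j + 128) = 4*j^5 - 4*j^4*x - 48*j^4 - 40*j^3*x^2 + 48*j^3*x + 128*j^3 - 32*j^2*x^3 + 480*j^2*x^2 - 128*j^2*x + 384*j*x^3 - 1280*j*x^2 - 1024*x^3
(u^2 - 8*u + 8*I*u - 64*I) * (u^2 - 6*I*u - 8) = u^4 - 8*u^3 + 2*I*u^3 + 40*u^2 - 16*I*u^2 - 320*u - 64*I*u + 512*I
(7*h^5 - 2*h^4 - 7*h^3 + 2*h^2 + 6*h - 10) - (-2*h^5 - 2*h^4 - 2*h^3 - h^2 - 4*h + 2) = 9*h^5 - 5*h^3 + 3*h^2 + 10*h - 12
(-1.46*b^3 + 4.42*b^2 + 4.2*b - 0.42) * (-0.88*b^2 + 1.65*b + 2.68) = 1.2848*b^5 - 6.2986*b^4 - 0.315800000000001*b^3 + 19.1452*b^2 + 10.563*b - 1.1256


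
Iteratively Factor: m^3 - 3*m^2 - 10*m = (m + 2)*(m^2 - 5*m) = m*(m + 2)*(m - 5)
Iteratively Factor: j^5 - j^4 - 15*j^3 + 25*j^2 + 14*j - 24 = (j + 1)*(j^4 - 2*j^3 - 13*j^2 + 38*j - 24) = (j - 2)*(j + 1)*(j^3 - 13*j + 12) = (j - 2)*(j - 1)*(j + 1)*(j^2 + j - 12) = (j - 2)*(j - 1)*(j + 1)*(j + 4)*(j - 3)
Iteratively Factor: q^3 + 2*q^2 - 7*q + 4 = (q + 4)*(q^2 - 2*q + 1) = (q - 1)*(q + 4)*(q - 1)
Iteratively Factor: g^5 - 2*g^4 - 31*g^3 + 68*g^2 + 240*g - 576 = (g - 3)*(g^4 + g^3 - 28*g^2 - 16*g + 192) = (g - 3)^2*(g^3 + 4*g^2 - 16*g - 64) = (g - 3)^2*(g + 4)*(g^2 - 16) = (g - 3)^2*(g + 4)^2*(g - 4)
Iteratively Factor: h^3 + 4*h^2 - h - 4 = (h + 1)*(h^2 + 3*h - 4) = (h + 1)*(h + 4)*(h - 1)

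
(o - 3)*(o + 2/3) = o^2 - 7*o/3 - 2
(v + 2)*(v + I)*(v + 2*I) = v^3 + 2*v^2 + 3*I*v^2 - 2*v + 6*I*v - 4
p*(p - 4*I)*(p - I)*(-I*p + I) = -I*p^4 - 5*p^3 + I*p^3 + 5*p^2 + 4*I*p^2 - 4*I*p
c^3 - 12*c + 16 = (c - 2)^2*(c + 4)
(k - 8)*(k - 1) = k^2 - 9*k + 8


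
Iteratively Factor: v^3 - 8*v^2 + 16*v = (v - 4)*(v^2 - 4*v) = v*(v - 4)*(v - 4)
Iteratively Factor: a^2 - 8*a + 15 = (a - 3)*(a - 5)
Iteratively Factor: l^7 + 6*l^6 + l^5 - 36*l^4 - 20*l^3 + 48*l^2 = (l)*(l^6 + 6*l^5 + l^4 - 36*l^3 - 20*l^2 + 48*l) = l^2*(l^5 + 6*l^4 + l^3 - 36*l^2 - 20*l + 48) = l^2*(l + 4)*(l^4 + 2*l^3 - 7*l^2 - 8*l + 12) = l^2*(l + 3)*(l + 4)*(l^3 - l^2 - 4*l + 4) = l^2*(l + 2)*(l + 3)*(l + 4)*(l^2 - 3*l + 2) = l^2*(l - 2)*(l + 2)*(l + 3)*(l + 4)*(l - 1)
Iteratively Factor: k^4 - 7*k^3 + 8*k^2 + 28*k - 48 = (k + 2)*(k^3 - 9*k^2 + 26*k - 24) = (k - 3)*(k + 2)*(k^2 - 6*k + 8) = (k - 3)*(k - 2)*(k + 2)*(k - 4)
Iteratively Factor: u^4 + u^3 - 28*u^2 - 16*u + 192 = (u + 4)*(u^3 - 3*u^2 - 16*u + 48) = (u - 3)*(u + 4)*(u^2 - 16) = (u - 3)*(u + 4)^2*(u - 4)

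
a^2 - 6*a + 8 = (a - 4)*(a - 2)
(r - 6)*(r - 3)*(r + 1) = r^3 - 8*r^2 + 9*r + 18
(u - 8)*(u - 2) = u^2 - 10*u + 16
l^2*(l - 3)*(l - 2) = l^4 - 5*l^3 + 6*l^2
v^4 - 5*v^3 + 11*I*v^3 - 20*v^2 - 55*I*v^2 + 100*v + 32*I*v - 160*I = (v - 5)*(v - I)*(v + 4*I)*(v + 8*I)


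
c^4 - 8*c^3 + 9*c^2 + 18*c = c*(c - 6)*(c - 3)*(c + 1)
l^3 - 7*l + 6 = (l - 2)*(l - 1)*(l + 3)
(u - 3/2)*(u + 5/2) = u^2 + u - 15/4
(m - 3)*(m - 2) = m^2 - 5*m + 6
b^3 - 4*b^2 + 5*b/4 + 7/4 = (b - 7/2)*(b - 1)*(b + 1/2)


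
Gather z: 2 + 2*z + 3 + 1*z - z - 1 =2*z + 4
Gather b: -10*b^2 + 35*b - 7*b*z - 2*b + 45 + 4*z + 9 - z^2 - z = -10*b^2 + b*(33 - 7*z) - z^2 + 3*z + 54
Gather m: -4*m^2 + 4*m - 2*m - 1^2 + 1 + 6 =-4*m^2 + 2*m + 6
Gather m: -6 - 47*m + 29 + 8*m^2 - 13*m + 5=8*m^2 - 60*m + 28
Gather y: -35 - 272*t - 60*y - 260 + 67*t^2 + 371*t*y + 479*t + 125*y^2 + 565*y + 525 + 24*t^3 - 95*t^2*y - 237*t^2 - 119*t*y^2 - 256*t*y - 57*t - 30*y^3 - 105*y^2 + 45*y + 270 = 24*t^3 - 170*t^2 + 150*t - 30*y^3 + y^2*(20 - 119*t) + y*(-95*t^2 + 115*t + 550) + 500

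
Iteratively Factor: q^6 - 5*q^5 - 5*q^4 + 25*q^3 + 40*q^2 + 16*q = (q + 1)*(q^5 - 6*q^4 + q^3 + 24*q^2 + 16*q) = (q - 4)*(q + 1)*(q^4 - 2*q^3 - 7*q^2 - 4*q) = (q - 4)*(q + 1)^2*(q^3 - 3*q^2 - 4*q) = (q - 4)*(q + 1)^3*(q^2 - 4*q) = (q - 4)^2*(q + 1)^3*(q)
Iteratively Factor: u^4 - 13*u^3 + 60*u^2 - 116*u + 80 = (u - 4)*(u^3 - 9*u^2 + 24*u - 20) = (u - 4)*(u - 2)*(u^2 - 7*u + 10) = (u - 4)*(u - 2)^2*(u - 5)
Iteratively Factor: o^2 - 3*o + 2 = (o - 1)*(o - 2)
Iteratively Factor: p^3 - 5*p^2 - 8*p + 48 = (p - 4)*(p^2 - p - 12) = (p - 4)*(p + 3)*(p - 4)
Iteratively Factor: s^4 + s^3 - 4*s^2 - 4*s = (s - 2)*(s^3 + 3*s^2 + 2*s) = s*(s - 2)*(s^2 + 3*s + 2) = s*(s - 2)*(s + 1)*(s + 2)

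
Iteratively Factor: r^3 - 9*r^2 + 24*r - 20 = (r - 5)*(r^2 - 4*r + 4) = (r - 5)*(r - 2)*(r - 2)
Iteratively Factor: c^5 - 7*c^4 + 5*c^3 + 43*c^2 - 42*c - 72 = (c + 1)*(c^4 - 8*c^3 + 13*c^2 + 30*c - 72) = (c + 1)*(c + 2)*(c^3 - 10*c^2 + 33*c - 36) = (c - 3)*(c + 1)*(c + 2)*(c^2 - 7*c + 12) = (c - 4)*(c - 3)*(c + 1)*(c + 2)*(c - 3)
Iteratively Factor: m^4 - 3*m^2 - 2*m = (m + 1)*(m^3 - m^2 - 2*m) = (m + 1)^2*(m^2 - 2*m) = (m - 2)*(m + 1)^2*(m)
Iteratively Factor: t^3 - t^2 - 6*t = (t - 3)*(t^2 + 2*t) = t*(t - 3)*(t + 2)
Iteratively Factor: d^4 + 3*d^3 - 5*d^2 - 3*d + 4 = (d - 1)*(d^3 + 4*d^2 - d - 4) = (d - 1)*(d + 4)*(d^2 - 1) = (d - 1)^2*(d + 4)*(d + 1)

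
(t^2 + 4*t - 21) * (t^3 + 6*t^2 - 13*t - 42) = t^5 + 10*t^4 - 10*t^3 - 220*t^2 + 105*t + 882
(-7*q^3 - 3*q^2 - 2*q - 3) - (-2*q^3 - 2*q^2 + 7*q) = -5*q^3 - q^2 - 9*q - 3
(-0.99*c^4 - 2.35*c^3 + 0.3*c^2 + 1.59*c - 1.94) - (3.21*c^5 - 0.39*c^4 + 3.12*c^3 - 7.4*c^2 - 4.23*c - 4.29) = -3.21*c^5 - 0.6*c^4 - 5.47*c^3 + 7.7*c^2 + 5.82*c + 2.35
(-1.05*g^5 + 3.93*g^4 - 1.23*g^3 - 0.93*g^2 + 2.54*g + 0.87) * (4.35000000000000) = -4.5675*g^5 + 17.0955*g^4 - 5.3505*g^3 - 4.0455*g^2 + 11.049*g + 3.7845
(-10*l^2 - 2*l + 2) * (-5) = 50*l^2 + 10*l - 10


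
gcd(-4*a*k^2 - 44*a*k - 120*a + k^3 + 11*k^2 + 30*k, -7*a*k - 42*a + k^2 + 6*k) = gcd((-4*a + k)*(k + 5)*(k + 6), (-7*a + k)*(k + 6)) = k + 6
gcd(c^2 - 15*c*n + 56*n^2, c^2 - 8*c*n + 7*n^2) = c - 7*n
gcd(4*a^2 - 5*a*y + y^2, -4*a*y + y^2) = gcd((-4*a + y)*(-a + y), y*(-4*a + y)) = -4*a + y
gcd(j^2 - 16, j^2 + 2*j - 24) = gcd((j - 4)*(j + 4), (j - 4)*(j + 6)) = j - 4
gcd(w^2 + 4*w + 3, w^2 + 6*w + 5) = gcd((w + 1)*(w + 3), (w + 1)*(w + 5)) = w + 1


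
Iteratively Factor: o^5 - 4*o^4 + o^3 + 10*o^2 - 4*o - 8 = (o + 1)*(o^4 - 5*o^3 + 6*o^2 + 4*o - 8) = (o - 2)*(o + 1)*(o^3 - 3*o^2 + 4) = (o - 2)^2*(o + 1)*(o^2 - o - 2) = (o - 2)^3*(o + 1)*(o + 1)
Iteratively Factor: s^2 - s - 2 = (s - 2)*(s + 1)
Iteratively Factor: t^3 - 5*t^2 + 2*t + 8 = (t - 4)*(t^2 - t - 2) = (t - 4)*(t - 2)*(t + 1)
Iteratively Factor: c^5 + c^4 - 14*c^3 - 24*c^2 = (c + 2)*(c^4 - c^3 - 12*c^2) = c*(c + 2)*(c^3 - c^2 - 12*c) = c*(c - 4)*(c + 2)*(c^2 + 3*c) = c*(c - 4)*(c + 2)*(c + 3)*(c)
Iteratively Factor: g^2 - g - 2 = (g + 1)*(g - 2)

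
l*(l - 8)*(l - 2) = l^3 - 10*l^2 + 16*l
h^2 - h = h*(h - 1)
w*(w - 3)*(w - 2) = w^3 - 5*w^2 + 6*w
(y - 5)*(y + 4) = y^2 - y - 20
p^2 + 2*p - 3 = (p - 1)*(p + 3)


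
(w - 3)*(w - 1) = w^2 - 4*w + 3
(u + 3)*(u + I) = u^2 + 3*u + I*u + 3*I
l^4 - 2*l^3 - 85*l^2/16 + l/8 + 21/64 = (l - 7/2)*(l - 1/4)*(l + 1/4)*(l + 3/2)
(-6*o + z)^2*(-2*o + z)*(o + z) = -72*o^4 - 12*o^3*z + 46*o^2*z^2 - 13*o*z^3 + z^4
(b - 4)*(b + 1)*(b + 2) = b^3 - b^2 - 10*b - 8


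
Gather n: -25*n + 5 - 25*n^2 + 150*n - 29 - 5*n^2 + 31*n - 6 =-30*n^2 + 156*n - 30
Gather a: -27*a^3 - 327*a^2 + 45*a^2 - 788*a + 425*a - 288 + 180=-27*a^3 - 282*a^2 - 363*a - 108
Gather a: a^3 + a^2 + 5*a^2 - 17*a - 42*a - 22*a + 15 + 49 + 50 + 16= a^3 + 6*a^2 - 81*a + 130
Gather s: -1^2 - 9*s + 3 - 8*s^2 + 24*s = -8*s^2 + 15*s + 2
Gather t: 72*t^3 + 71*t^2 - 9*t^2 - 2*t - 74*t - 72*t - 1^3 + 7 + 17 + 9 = 72*t^3 + 62*t^2 - 148*t + 32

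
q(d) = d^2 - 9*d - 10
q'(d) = 2*d - 9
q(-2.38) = 17.08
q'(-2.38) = -13.76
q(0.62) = -15.20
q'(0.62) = -7.76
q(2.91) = -27.72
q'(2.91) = -3.18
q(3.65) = -29.53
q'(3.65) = -1.70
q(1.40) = -20.64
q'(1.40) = -6.20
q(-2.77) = 22.60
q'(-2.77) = -14.54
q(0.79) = -16.49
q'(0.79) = -7.42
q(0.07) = -10.63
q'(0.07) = -8.86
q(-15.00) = 350.00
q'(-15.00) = -39.00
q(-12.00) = 242.00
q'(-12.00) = -33.00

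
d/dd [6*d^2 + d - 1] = 12*d + 1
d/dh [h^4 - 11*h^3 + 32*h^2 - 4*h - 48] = 4*h^3 - 33*h^2 + 64*h - 4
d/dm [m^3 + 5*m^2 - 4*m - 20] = 3*m^2 + 10*m - 4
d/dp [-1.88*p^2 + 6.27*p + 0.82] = 6.27 - 3.76*p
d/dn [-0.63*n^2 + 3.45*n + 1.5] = 3.45 - 1.26*n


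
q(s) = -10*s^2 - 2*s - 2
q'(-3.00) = 58.00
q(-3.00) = -86.00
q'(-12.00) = 238.00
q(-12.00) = -1418.00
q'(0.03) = -2.60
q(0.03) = -2.07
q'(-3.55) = 69.00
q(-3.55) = -120.92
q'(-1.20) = 22.00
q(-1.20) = -14.00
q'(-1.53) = 28.60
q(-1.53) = -22.35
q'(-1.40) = 26.00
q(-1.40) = -18.80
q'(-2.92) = 56.40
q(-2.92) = -81.42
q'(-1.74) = 32.80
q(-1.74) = -28.80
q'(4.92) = -100.40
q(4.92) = -253.90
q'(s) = -20*s - 2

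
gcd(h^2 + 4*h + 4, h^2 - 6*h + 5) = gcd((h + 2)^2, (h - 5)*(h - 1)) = 1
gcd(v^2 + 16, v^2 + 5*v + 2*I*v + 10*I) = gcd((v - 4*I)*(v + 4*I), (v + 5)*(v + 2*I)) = 1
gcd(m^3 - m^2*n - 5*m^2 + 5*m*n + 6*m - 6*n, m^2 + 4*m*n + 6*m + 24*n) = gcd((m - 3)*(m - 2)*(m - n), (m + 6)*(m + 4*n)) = 1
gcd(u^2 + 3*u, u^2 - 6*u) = u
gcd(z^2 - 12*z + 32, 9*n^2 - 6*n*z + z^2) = 1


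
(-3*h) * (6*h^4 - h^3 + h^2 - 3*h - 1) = -18*h^5 + 3*h^4 - 3*h^3 + 9*h^2 + 3*h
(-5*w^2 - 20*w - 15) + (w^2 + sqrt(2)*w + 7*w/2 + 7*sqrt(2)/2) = -4*w^2 - 33*w/2 + sqrt(2)*w - 15 + 7*sqrt(2)/2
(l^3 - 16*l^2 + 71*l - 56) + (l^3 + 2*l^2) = 2*l^3 - 14*l^2 + 71*l - 56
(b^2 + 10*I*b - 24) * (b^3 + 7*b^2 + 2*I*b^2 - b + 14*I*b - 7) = b^5 + 7*b^4 + 12*I*b^4 - 45*b^3 + 84*I*b^3 - 315*b^2 - 58*I*b^2 + 24*b - 406*I*b + 168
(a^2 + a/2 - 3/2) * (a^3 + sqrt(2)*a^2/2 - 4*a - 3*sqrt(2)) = a^5 + a^4/2 + sqrt(2)*a^4/2 - 11*a^3/2 + sqrt(2)*a^3/4 - 15*sqrt(2)*a^2/4 - 2*a^2 - 3*sqrt(2)*a/2 + 6*a + 9*sqrt(2)/2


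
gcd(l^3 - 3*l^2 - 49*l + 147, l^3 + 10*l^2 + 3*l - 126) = l^2 + 4*l - 21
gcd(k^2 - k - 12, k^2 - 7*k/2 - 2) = k - 4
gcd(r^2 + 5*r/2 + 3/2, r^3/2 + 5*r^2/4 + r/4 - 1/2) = r + 1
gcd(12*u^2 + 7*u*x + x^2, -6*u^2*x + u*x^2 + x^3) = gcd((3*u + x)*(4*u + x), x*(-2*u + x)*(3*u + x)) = 3*u + x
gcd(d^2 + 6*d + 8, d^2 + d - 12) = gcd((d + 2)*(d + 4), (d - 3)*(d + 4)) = d + 4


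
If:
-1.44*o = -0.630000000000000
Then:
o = 0.44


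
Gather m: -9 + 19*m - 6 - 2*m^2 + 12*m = -2*m^2 + 31*m - 15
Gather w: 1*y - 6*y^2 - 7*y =-6*y^2 - 6*y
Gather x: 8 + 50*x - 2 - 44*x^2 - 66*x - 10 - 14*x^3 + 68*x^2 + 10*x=-14*x^3 + 24*x^2 - 6*x - 4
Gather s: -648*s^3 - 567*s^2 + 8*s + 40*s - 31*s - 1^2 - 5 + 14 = -648*s^3 - 567*s^2 + 17*s + 8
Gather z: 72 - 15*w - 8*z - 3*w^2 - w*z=-3*w^2 - 15*w + z*(-w - 8) + 72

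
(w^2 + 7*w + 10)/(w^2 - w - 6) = (w + 5)/(w - 3)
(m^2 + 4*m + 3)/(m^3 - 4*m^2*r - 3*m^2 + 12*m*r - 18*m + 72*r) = (-m - 1)/(-m^2 + 4*m*r + 6*m - 24*r)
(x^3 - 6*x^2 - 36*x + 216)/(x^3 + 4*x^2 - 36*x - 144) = (x - 6)/(x + 4)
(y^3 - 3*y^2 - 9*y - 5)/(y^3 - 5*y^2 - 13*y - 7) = (y - 5)/(y - 7)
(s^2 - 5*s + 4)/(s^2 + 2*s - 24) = (s - 1)/(s + 6)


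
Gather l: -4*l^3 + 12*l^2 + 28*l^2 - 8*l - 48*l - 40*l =-4*l^3 + 40*l^2 - 96*l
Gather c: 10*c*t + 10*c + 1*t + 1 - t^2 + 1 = c*(10*t + 10) - t^2 + t + 2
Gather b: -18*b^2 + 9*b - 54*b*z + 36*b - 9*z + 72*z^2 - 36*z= -18*b^2 + b*(45 - 54*z) + 72*z^2 - 45*z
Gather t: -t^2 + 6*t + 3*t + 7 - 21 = -t^2 + 9*t - 14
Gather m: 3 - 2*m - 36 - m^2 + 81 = -m^2 - 2*m + 48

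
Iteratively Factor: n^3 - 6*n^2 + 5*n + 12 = (n + 1)*(n^2 - 7*n + 12) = (n - 3)*(n + 1)*(n - 4)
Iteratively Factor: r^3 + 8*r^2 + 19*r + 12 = (r + 1)*(r^2 + 7*r + 12) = (r + 1)*(r + 4)*(r + 3)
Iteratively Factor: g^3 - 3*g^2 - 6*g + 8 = (g - 4)*(g^2 + g - 2) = (g - 4)*(g + 2)*(g - 1)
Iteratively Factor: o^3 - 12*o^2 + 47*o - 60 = (o - 4)*(o^2 - 8*o + 15) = (o - 5)*(o - 4)*(o - 3)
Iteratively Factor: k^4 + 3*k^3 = (k)*(k^3 + 3*k^2) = k^2*(k^2 + 3*k) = k^3*(k + 3)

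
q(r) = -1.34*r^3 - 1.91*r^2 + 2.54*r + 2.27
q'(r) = -4.02*r^2 - 3.82*r + 2.54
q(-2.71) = 8.03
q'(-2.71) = -16.63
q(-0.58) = 0.42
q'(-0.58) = 3.40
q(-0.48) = 0.76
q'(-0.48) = 3.45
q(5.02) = -202.63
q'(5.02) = -117.94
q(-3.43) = 25.16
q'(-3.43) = -31.65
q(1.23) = 0.01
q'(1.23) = -8.24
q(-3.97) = 45.93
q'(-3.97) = -45.65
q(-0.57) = 0.45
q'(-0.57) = 3.41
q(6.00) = -340.69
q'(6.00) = -165.10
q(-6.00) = 207.71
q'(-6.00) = -119.26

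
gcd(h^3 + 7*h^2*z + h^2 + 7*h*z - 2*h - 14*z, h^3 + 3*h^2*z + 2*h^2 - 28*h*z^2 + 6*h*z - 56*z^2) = h^2 + 7*h*z + 2*h + 14*z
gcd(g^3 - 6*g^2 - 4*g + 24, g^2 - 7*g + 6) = g - 6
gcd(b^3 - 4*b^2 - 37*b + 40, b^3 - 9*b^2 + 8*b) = b^2 - 9*b + 8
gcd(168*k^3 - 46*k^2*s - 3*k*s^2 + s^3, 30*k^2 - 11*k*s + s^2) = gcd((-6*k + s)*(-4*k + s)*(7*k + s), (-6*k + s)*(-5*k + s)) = -6*k + s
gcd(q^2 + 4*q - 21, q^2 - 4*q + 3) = q - 3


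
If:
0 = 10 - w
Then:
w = 10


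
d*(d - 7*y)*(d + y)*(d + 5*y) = d^4 - d^3*y - 37*d^2*y^2 - 35*d*y^3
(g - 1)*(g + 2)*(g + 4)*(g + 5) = g^4 + 10*g^3 + 27*g^2 + 2*g - 40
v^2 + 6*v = v*(v + 6)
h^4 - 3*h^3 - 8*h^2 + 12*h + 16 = (h - 4)*(h - 2)*(h + 1)*(h + 2)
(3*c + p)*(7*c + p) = 21*c^2 + 10*c*p + p^2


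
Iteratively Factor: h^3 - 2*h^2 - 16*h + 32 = (h - 4)*(h^2 + 2*h - 8) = (h - 4)*(h + 4)*(h - 2)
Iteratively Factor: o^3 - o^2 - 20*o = (o + 4)*(o^2 - 5*o) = o*(o + 4)*(o - 5)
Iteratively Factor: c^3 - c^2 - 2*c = (c + 1)*(c^2 - 2*c) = c*(c + 1)*(c - 2)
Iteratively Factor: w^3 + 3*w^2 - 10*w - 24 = (w + 4)*(w^2 - w - 6) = (w - 3)*(w + 4)*(w + 2)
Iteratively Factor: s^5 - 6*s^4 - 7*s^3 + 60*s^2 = (s - 4)*(s^4 - 2*s^3 - 15*s^2) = s*(s - 4)*(s^3 - 2*s^2 - 15*s) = s^2*(s - 4)*(s^2 - 2*s - 15) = s^2*(s - 4)*(s + 3)*(s - 5)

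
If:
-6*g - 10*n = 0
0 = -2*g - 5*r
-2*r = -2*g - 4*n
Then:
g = 0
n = 0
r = 0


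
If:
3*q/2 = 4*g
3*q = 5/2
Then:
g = 5/16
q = 5/6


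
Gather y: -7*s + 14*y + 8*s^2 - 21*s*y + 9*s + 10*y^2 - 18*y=8*s^2 + 2*s + 10*y^2 + y*(-21*s - 4)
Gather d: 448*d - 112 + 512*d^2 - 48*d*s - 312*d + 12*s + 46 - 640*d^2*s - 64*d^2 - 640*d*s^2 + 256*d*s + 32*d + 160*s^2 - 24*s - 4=d^2*(448 - 640*s) + d*(-640*s^2 + 208*s + 168) + 160*s^2 - 12*s - 70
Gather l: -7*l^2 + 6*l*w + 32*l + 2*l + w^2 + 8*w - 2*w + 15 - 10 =-7*l^2 + l*(6*w + 34) + w^2 + 6*w + 5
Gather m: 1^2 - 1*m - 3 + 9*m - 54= 8*m - 56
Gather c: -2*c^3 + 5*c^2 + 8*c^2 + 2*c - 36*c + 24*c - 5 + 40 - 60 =-2*c^3 + 13*c^2 - 10*c - 25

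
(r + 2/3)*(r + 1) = r^2 + 5*r/3 + 2/3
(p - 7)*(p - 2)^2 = p^3 - 11*p^2 + 32*p - 28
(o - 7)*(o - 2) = o^2 - 9*o + 14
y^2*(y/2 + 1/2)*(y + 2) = y^4/2 + 3*y^3/2 + y^2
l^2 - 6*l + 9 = (l - 3)^2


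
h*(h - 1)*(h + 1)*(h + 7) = h^4 + 7*h^3 - h^2 - 7*h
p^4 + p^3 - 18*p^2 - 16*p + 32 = (p - 4)*(p - 1)*(p + 2)*(p + 4)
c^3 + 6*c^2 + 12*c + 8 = (c + 2)^3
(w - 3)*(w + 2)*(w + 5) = w^3 + 4*w^2 - 11*w - 30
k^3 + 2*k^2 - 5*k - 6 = (k - 2)*(k + 1)*(k + 3)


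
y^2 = y^2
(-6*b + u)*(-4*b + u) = 24*b^2 - 10*b*u + u^2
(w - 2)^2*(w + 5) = w^3 + w^2 - 16*w + 20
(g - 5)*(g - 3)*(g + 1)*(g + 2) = g^4 - 5*g^3 - 7*g^2 + 29*g + 30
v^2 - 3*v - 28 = (v - 7)*(v + 4)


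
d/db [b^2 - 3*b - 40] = 2*b - 3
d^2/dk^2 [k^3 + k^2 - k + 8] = 6*k + 2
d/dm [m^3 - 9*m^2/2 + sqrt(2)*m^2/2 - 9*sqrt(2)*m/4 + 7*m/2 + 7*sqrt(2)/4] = 3*m^2 - 9*m + sqrt(2)*m - 9*sqrt(2)/4 + 7/2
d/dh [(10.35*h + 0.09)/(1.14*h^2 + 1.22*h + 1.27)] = (-11.799*h^2 - 0.2052*h + 13.0347)/(1.2996*h^4 + 2.7816*h^3 + 4.384*h^2 + 3.0988*h + 1.6129)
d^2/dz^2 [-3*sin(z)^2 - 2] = -6*cos(2*z)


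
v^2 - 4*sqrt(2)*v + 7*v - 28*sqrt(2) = (v + 7)*(v - 4*sqrt(2))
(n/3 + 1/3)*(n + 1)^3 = n^4/3 + 4*n^3/3 + 2*n^2 + 4*n/3 + 1/3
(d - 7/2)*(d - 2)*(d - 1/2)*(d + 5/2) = d^4 - 7*d^3/2 - 21*d^2/4 + 167*d/8 - 35/4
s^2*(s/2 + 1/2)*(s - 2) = s^4/2 - s^3/2 - s^2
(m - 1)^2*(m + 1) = m^3 - m^2 - m + 1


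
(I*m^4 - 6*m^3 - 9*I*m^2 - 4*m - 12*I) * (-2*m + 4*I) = -2*I*m^5 + 8*m^4 - 6*I*m^3 + 44*m^2 + 8*I*m + 48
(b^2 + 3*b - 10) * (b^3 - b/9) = b^5 + 3*b^4 - 91*b^3/9 - b^2/3 + 10*b/9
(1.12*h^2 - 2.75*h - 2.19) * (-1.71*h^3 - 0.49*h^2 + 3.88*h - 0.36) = -1.9152*h^5 + 4.1537*h^4 + 9.438*h^3 - 10.0001*h^2 - 7.5072*h + 0.7884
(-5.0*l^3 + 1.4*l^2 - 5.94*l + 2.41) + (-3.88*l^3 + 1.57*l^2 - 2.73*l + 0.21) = -8.88*l^3 + 2.97*l^2 - 8.67*l + 2.62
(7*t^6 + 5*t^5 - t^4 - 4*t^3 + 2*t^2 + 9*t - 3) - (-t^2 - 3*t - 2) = 7*t^6 + 5*t^5 - t^4 - 4*t^3 + 3*t^2 + 12*t - 1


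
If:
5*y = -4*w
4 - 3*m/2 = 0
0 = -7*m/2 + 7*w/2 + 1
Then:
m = 8/3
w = 50/21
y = -40/21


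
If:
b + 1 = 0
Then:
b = -1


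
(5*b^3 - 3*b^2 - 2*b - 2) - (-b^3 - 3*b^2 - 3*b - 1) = 6*b^3 + b - 1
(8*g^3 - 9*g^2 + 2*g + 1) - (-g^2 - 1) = 8*g^3 - 8*g^2 + 2*g + 2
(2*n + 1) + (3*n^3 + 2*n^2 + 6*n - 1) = 3*n^3 + 2*n^2 + 8*n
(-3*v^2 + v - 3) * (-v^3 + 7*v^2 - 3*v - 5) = 3*v^5 - 22*v^4 + 19*v^3 - 9*v^2 + 4*v + 15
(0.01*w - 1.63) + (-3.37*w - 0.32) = -3.36*w - 1.95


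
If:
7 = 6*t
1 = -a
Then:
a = -1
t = 7/6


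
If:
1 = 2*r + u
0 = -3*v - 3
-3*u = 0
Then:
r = 1/2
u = 0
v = -1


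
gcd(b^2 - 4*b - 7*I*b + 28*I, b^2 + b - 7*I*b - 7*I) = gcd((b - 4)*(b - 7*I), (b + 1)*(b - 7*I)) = b - 7*I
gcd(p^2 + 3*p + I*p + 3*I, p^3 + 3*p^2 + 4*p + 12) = p + 3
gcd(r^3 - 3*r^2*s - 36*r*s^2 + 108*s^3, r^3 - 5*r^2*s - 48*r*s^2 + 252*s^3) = r - 6*s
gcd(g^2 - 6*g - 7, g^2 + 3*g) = 1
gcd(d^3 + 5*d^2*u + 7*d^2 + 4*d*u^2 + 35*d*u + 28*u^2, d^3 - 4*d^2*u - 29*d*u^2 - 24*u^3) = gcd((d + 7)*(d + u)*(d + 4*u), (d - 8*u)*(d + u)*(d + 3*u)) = d + u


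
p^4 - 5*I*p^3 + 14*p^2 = p^2*(p - 7*I)*(p + 2*I)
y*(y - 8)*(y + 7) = y^3 - y^2 - 56*y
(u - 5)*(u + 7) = u^2 + 2*u - 35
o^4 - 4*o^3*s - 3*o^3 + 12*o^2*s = o^2*(o - 3)*(o - 4*s)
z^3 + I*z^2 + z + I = (z - I)*(z + I)^2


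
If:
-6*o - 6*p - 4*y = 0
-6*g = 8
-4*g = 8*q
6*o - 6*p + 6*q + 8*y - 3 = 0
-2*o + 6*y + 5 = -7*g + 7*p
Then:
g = -4/3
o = -47/51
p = 37/102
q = 2/3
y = 57/68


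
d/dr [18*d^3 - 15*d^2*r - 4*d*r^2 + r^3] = -15*d^2 - 8*d*r + 3*r^2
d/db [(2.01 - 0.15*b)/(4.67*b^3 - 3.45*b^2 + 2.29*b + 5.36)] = (1.401*b^3 - 28.6776*b^2 + 13.869*b - 5.4069)/(21.8089*b^6 - 32.223*b^5 + 33.2911*b^4 + 34.2614*b^3 - 31.7399*b^2 + 24.5488*b + 28.7296)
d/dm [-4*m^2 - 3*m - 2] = -8*m - 3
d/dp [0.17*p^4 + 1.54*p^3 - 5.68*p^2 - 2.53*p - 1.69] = 0.68*p^3 + 4.62*p^2 - 11.36*p - 2.53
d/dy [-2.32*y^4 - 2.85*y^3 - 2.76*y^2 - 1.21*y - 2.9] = -9.28*y^3 - 8.55*y^2 - 5.52*y - 1.21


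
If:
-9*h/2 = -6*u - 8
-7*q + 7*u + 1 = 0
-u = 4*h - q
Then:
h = 1/28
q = -391/336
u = -439/336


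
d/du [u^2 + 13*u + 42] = 2*u + 13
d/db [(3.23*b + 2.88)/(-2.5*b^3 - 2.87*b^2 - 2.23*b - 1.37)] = (16.15*b^3 + 30.8701*b^2 + 16.5312*b + 1.9973)/(6.25*b^6 + 14.35*b^5 + 19.3869*b^4 + 19.6502*b^3 + 12.8367*b^2 + 6.1102*b + 1.8769)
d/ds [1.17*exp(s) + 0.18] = 1.17*exp(s)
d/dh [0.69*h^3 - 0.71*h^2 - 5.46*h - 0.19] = 2.07*h^2 - 1.42*h - 5.46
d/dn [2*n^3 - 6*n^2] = 6*n*(n - 2)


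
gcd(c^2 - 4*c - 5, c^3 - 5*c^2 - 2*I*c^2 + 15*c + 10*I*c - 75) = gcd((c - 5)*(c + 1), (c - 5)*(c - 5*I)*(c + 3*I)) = c - 5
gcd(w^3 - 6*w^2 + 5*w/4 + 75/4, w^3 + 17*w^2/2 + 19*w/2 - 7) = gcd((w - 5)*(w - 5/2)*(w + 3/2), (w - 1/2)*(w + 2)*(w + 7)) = 1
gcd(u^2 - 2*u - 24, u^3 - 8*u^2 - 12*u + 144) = u^2 - 2*u - 24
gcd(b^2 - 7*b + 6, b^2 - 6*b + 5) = b - 1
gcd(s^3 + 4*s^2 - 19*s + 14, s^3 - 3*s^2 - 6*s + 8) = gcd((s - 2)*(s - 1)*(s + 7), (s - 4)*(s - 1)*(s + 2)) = s - 1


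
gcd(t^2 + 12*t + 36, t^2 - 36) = t + 6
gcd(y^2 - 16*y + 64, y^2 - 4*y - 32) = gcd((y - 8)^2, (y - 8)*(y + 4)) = y - 8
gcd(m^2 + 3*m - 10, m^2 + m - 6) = m - 2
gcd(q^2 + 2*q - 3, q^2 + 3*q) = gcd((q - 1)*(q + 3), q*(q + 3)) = q + 3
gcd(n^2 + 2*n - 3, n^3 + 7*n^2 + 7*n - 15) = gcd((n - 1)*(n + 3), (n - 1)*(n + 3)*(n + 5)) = n^2 + 2*n - 3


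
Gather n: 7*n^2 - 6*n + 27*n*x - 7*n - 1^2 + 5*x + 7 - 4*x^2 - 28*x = 7*n^2 + n*(27*x - 13) - 4*x^2 - 23*x + 6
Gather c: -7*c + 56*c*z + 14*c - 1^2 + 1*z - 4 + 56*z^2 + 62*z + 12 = c*(56*z + 7) + 56*z^2 + 63*z + 7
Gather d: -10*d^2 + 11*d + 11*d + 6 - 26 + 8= -10*d^2 + 22*d - 12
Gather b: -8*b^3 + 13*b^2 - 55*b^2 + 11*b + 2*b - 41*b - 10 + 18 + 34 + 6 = -8*b^3 - 42*b^2 - 28*b + 48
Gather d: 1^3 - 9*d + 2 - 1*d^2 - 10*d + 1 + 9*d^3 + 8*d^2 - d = 9*d^3 + 7*d^2 - 20*d + 4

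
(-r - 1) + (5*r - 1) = 4*r - 2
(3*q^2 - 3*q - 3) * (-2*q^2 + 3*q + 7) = -6*q^4 + 15*q^3 + 18*q^2 - 30*q - 21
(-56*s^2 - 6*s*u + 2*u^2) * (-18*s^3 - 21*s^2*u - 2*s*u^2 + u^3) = 1008*s^5 + 1284*s^4*u + 202*s^3*u^2 - 86*s^2*u^3 - 10*s*u^4 + 2*u^5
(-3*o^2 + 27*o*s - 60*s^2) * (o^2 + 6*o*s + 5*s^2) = -3*o^4 + 9*o^3*s + 87*o^2*s^2 - 225*o*s^3 - 300*s^4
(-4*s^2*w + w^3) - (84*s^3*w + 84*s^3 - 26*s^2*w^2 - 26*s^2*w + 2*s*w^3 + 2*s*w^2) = -84*s^3*w - 84*s^3 + 26*s^2*w^2 + 22*s^2*w - 2*s*w^3 - 2*s*w^2 + w^3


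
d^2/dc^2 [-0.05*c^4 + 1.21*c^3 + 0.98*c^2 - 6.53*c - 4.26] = -0.6*c^2 + 7.26*c + 1.96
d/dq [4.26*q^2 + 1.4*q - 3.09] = 8.52*q + 1.4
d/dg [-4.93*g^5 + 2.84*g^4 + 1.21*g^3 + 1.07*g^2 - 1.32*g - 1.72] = -24.65*g^4 + 11.36*g^3 + 3.63*g^2 + 2.14*g - 1.32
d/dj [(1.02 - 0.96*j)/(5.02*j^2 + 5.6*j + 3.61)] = (4.8192*j^2 - 10.2408*j - 9.1776)/(25.2004*j^4 + 56.224*j^3 + 67.6044*j^2 + 40.432*j + 13.0321)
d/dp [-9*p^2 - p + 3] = -18*p - 1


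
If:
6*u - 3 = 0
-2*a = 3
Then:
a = -3/2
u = 1/2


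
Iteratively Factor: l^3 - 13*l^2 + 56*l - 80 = (l - 4)*(l^2 - 9*l + 20) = (l - 4)^2*(l - 5)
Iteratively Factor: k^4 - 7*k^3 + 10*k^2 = (k - 5)*(k^3 - 2*k^2) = k*(k - 5)*(k^2 - 2*k) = k^2*(k - 5)*(k - 2)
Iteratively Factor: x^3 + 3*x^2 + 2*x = (x)*(x^2 + 3*x + 2) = x*(x + 1)*(x + 2)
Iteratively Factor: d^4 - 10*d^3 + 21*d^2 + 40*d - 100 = (d - 2)*(d^3 - 8*d^2 + 5*d + 50) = (d - 2)*(d + 2)*(d^2 - 10*d + 25) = (d - 5)*(d - 2)*(d + 2)*(d - 5)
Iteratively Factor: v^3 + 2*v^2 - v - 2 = (v - 1)*(v^2 + 3*v + 2) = (v - 1)*(v + 2)*(v + 1)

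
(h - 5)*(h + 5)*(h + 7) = h^3 + 7*h^2 - 25*h - 175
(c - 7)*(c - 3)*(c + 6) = c^3 - 4*c^2 - 39*c + 126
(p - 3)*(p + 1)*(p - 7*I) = p^3 - 2*p^2 - 7*I*p^2 - 3*p + 14*I*p + 21*I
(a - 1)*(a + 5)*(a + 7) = a^3 + 11*a^2 + 23*a - 35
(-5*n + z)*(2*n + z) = -10*n^2 - 3*n*z + z^2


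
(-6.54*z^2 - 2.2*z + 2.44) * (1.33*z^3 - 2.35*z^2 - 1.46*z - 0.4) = -8.6982*z^5 + 12.443*z^4 + 17.9636*z^3 + 0.0940000000000003*z^2 - 2.6824*z - 0.976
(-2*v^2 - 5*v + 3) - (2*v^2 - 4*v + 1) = -4*v^2 - v + 2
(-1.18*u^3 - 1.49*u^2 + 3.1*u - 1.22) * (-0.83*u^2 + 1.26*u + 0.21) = 0.9794*u^5 - 0.2501*u^4 - 4.6982*u^3 + 4.6057*u^2 - 0.8862*u - 0.2562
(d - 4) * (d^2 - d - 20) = d^3 - 5*d^2 - 16*d + 80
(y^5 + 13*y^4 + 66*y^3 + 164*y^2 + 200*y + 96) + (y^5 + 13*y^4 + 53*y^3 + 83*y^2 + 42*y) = 2*y^5 + 26*y^4 + 119*y^3 + 247*y^2 + 242*y + 96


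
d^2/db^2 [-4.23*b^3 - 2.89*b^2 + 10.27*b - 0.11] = -25.38*b - 5.78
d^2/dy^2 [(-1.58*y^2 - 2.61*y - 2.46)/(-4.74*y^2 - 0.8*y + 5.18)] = (105.298152*y^3 + 564.386112*y^2 + 440.473032*y + 230.372608)/(106.496424*y^6 + 53.92224*y^5 - 340.045704*y^4 - 117.34336*y^3 + 371.611128*y^2 + 64.39776*y - 138.991832)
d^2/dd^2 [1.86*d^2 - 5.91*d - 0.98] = 3.72000000000000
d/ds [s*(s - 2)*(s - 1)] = 3*s^2 - 6*s + 2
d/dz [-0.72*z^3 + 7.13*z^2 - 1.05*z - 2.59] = -2.16*z^2 + 14.26*z - 1.05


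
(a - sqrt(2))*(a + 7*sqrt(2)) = a^2 + 6*sqrt(2)*a - 14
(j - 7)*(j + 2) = j^2 - 5*j - 14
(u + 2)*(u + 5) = u^2 + 7*u + 10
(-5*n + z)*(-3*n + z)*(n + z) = 15*n^3 + 7*n^2*z - 7*n*z^2 + z^3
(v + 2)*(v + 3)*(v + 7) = v^3 + 12*v^2 + 41*v + 42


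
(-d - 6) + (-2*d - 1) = -3*d - 7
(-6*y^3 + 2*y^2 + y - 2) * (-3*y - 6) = 18*y^4 + 30*y^3 - 15*y^2 + 12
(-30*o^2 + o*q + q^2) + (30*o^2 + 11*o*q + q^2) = 12*o*q + 2*q^2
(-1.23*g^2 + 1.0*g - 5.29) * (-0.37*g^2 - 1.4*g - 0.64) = 0.4551*g^4 + 1.352*g^3 + 1.3445*g^2 + 6.766*g + 3.3856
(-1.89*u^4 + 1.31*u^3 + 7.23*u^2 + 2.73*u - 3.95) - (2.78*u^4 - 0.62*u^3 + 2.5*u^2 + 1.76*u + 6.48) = -4.67*u^4 + 1.93*u^3 + 4.73*u^2 + 0.97*u - 10.43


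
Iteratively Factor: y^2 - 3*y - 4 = (y - 4)*(y + 1)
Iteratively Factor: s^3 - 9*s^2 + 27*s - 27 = (s - 3)*(s^2 - 6*s + 9) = (s - 3)^2*(s - 3)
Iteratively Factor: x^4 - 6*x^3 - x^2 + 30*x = (x + 2)*(x^3 - 8*x^2 + 15*x) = x*(x + 2)*(x^2 - 8*x + 15) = x*(x - 5)*(x + 2)*(x - 3)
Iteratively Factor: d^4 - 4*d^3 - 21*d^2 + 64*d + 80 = (d + 1)*(d^3 - 5*d^2 - 16*d + 80) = (d - 5)*(d + 1)*(d^2 - 16) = (d - 5)*(d + 1)*(d + 4)*(d - 4)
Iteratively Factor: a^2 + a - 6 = (a + 3)*(a - 2)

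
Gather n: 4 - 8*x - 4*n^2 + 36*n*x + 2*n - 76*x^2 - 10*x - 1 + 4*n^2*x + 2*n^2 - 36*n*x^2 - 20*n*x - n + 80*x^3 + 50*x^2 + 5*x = n^2*(4*x - 2) + n*(-36*x^2 + 16*x + 1) + 80*x^3 - 26*x^2 - 13*x + 3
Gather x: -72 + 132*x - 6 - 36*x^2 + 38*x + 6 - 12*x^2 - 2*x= -48*x^2 + 168*x - 72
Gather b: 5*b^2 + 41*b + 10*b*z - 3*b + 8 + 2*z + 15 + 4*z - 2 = 5*b^2 + b*(10*z + 38) + 6*z + 21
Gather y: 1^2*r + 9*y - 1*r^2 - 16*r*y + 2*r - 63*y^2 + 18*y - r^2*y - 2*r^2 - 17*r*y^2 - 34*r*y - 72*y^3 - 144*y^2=-3*r^2 + 3*r - 72*y^3 + y^2*(-17*r - 207) + y*(-r^2 - 50*r + 27)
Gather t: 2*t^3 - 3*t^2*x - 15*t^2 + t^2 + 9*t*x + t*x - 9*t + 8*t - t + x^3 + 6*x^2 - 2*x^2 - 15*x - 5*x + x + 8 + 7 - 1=2*t^3 + t^2*(-3*x - 14) + t*(10*x - 2) + x^3 + 4*x^2 - 19*x + 14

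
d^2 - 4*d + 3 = (d - 3)*(d - 1)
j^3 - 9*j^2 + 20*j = j*(j - 5)*(j - 4)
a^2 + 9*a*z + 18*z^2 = (a + 3*z)*(a + 6*z)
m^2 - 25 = (m - 5)*(m + 5)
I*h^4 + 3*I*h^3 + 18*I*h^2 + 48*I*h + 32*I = (h + 2)*(h - 4*I)*(h + 4*I)*(I*h + I)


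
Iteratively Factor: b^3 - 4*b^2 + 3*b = (b - 3)*(b^2 - b) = b*(b - 3)*(b - 1)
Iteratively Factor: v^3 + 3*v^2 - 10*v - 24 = (v + 2)*(v^2 + v - 12) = (v + 2)*(v + 4)*(v - 3)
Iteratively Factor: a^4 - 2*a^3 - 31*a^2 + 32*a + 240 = (a - 4)*(a^3 + 2*a^2 - 23*a - 60) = (a - 5)*(a - 4)*(a^2 + 7*a + 12) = (a - 5)*(a - 4)*(a + 4)*(a + 3)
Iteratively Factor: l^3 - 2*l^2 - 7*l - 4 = (l + 1)*(l^2 - 3*l - 4) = (l + 1)^2*(l - 4)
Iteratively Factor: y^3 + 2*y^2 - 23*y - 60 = (y - 5)*(y^2 + 7*y + 12) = (y - 5)*(y + 4)*(y + 3)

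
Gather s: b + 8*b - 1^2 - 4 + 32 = 9*b + 27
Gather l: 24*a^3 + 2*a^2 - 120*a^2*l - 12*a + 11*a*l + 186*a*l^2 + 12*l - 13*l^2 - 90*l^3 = 24*a^3 + 2*a^2 - 12*a - 90*l^3 + l^2*(186*a - 13) + l*(-120*a^2 + 11*a + 12)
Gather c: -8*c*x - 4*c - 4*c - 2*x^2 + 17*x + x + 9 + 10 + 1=c*(-8*x - 8) - 2*x^2 + 18*x + 20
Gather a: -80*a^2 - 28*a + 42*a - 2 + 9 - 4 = -80*a^2 + 14*a + 3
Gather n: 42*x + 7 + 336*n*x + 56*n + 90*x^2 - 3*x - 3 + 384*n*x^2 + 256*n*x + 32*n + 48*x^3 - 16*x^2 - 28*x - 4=n*(384*x^2 + 592*x + 88) + 48*x^3 + 74*x^2 + 11*x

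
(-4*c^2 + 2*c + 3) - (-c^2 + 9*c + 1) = -3*c^2 - 7*c + 2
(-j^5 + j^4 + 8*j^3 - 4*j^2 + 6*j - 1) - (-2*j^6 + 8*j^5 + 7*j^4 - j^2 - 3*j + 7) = 2*j^6 - 9*j^5 - 6*j^4 + 8*j^3 - 3*j^2 + 9*j - 8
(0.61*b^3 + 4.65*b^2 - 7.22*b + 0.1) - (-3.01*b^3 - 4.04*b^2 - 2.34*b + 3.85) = 3.62*b^3 + 8.69*b^2 - 4.88*b - 3.75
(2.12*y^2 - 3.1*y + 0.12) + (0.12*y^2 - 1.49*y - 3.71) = 2.24*y^2 - 4.59*y - 3.59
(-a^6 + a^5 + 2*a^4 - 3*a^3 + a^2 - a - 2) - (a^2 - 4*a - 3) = -a^6 + a^5 + 2*a^4 - 3*a^3 + 3*a + 1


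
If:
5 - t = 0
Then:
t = 5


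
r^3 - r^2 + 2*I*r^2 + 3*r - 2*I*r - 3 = (r - 1)*(r - I)*(r + 3*I)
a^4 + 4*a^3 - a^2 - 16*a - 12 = (a - 2)*(a + 1)*(a + 2)*(a + 3)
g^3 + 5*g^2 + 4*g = g*(g + 1)*(g + 4)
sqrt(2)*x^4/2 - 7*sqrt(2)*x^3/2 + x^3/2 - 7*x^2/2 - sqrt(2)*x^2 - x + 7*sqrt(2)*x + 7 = (x - 7)*(x - sqrt(2))*(x + sqrt(2)/2)*(sqrt(2)*x/2 + 1)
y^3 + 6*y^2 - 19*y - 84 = (y - 4)*(y + 3)*(y + 7)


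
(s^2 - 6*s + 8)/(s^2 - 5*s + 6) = (s - 4)/(s - 3)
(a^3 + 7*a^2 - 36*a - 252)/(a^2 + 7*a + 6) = (a^2 + a - 42)/(a + 1)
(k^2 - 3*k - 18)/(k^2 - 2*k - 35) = (-k^2 + 3*k + 18)/(-k^2 + 2*k + 35)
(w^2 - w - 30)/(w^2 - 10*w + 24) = (w + 5)/(w - 4)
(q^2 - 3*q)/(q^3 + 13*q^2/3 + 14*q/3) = 3*(q - 3)/(3*q^2 + 13*q + 14)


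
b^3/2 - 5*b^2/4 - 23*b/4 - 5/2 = (b/2 + 1)*(b - 5)*(b + 1/2)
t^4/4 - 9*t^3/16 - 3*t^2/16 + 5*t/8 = t*(t/4 + 1/4)*(t - 2)*(t - 5/4)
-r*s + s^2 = s*(-r + s)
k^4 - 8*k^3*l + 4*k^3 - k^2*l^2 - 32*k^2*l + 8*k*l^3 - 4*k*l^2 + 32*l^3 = (k + 4)*(k - 8*l)*(k - l)*(k + l)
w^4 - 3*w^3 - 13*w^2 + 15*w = w*(w - 5)*(w - 1)*(w + 3)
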